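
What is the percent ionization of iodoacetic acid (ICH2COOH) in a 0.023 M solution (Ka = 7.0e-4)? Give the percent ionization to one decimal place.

16.0%

ICH2COOH ⇌ ICH2COO- + H+; let x = [H+] at equilibrium.
Ka = x²/(C₀ − x); solving the quadratic gives x = 3.68 × 10^-3 M.
% ionization = x/C₀ × 100% = 3.68 × 10^-3/0.023 × 100% = 16.0%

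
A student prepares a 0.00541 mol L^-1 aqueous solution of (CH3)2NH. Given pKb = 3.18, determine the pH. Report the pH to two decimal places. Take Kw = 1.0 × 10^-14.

pH = 11.20

(CH3)2NH + H2O ⇌ (CH3)2NH2+ + OH-
Kb = 10^(−3.18) = 6.61 × 10^-4
From the ICE table, Kb = [OH-]²/(0.00541 − [OH-]) = 6.61 × 10^-4.
Here C₀/Kb ≈ 8.18, so the small-[OH-] approximation fails. Use the quadratic:
[OH-] = [−0.000661 + √(0.000661² + 1.43e-05)]/2 = 1.59 × 10^-3 M
pOH = 2.80, so pH = 14.00 − pOH = 11.20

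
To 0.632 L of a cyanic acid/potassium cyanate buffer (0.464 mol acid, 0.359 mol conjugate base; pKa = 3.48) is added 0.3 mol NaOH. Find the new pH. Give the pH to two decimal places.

pH = 4.08

OH- converts HOCN to OCN-: HOCN → 0.164 mol, OCN- → 0.659 mol.
Henderson–Hasselbalch with mole ratio 0.659/0.164: pH = 3.48 + (+0.604)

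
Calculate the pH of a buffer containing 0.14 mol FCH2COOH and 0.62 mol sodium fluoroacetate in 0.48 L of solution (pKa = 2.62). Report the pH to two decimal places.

pH = 3.27

Henderson–Hasselbalch: pH = pKa + log([FCH2COO-]/[FCH2COOH]) = 2.62 + log(0.62/0.14)
pH = 2.62 + (+0.646) = 3.27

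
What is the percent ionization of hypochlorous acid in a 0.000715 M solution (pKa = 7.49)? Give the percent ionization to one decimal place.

0.7%

HOCl ⇌ OCl- + H+; let x = [H+] at equilibrium.
Ka = 10^(−7.49) = 3.24 × 10^-8
x ≈ √(Ka·C₀) = √(3.24 × 10^-8 × 0.000715) = 4.81 × 10^-6 M
Fraction ionized = 4.81 × 10^-6 / 0.000715 = 0.0067 → 0.7%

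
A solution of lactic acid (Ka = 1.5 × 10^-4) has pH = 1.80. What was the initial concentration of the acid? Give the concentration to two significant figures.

[H+] = 10^(-1.80) = 1.58 × 10^-2 M = x
Ka = x²/(C₀ − x) ⇒ C₀ = x + x²/Ka
C₀ = 1.58 × 10^-2 + (1.58 × 10^-2)²/(1.5 × 10^-4) = 1.68 M

C₀ = 1.7 M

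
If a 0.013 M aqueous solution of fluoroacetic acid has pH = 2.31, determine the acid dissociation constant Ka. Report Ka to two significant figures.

Ka = 3.0 × 10^-3

[H+] = 10^(-2.31) = 4.90 × 10^-3 M
At equilibrium [HA] = 0.013 − 4.90 × 10^-3 = 8.10 × 10^-3 M
Ka = [H+][A-]/[HA] = (4.90 × 10^-3)² / 8.10 × 10^-3 = 3.0 × 10^-3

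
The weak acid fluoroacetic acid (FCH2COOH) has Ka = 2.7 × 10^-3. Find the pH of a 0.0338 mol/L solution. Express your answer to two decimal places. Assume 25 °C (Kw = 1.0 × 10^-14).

pH = 2.08

FCH2COOH ⇌ FCH2COO- + H+
Ka = [H+]²/(0.0338 − [H+]) = 2.7 × 10^-3
Here C₀/Ka ≈ 12.5, so the small-[H+] approximation fails. Use the quadratic:
[H+] = [−0.0027 + √(0.0027² + 0.000365)]/2 = 8.30 × 10^-3 M
pH = −log(8.30 × 10^-3) = 2.08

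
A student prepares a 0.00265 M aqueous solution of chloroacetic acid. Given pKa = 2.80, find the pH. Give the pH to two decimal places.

ClCH2COOH ⇌ ClCH2COO- + H+
Ka = 10^(−2.80) = 1.58 × 10^-3
From the ICE table, Ka = x²/(0.00265 − x) = 1.58 × 10^-3.
The 5% rule fails; solving x² + Ka·x − Ka·C₀ = 0 exactly:
x = [−0.00158 + √(0.00158² + 1.67e-05)]/2 = 1.40 × 10^-3 M
pH = −log[H+] = −log(1.40 × 10^-3) = 2.85

pH = 2.85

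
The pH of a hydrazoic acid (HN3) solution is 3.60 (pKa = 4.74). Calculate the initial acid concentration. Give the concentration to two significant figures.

[H+] = 10^(-3.60) = 2.51 × 10^-4 M = x
Ka = 10^(−4.74) = 1.82 × 10^-5
Ka = x²/(C₀ − x) ⇒ C₀ = x + x²/Ka
C₀ = 2.51 × 10^-4 + (2.51 × 10^-4)²/(1.82 × 10^-5) = 3.71 × 10^-3 M

C₀ = 3.7 × 10^-3 M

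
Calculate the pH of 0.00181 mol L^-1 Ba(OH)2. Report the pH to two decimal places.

pH = 11.56

Ba(OH)2 is a strong base (each formula unit releases 2 OH-); [OH-] = 0.00362 M.
pOH = -log(0.00362) = 2.44
pH = 14.00 - 2.44 = 11.56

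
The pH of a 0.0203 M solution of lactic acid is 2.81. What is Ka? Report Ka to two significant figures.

Ka = 1.3 × 10^-4

[H+] = 10^(-2.81) = 1.55 × 10^-3 M
At equilibrium [HA] = 0.0203 − 1.55 × 10^-3 = 1.87 × 10^-2 M
Ka = [H+][A-]/[HA] = (1.55 × 10^-3)² / 1.87 × 10^-2 = 1.3 × 10^-4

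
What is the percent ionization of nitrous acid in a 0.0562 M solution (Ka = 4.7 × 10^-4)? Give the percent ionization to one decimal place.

8.7%

HNO2 ⇌ NO2- + H+; let x = [H+] at equilibrium.
Ka = x²/(C₀ − x); solving the quadratic gives x = 4.91 × 10^-3 M.
Fraction ionized = 4.91 × 10^-3 / 0.0562 = 0.0874 → 8.7%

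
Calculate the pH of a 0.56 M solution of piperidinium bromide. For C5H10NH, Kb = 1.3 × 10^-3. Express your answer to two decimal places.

pH = 5.68

C5H10NH2+ is the conjugate acid of the weak base C5H10NH.
Ka = Kw/Kb = 1.0×10^-14 / 1.3 × 10^-3 = 7.69 × 10^-12
Ka = x²/(0.56 − x) = 7.69 × 10^-12
Assume x ≪ 0.56: x ≈ √(7.69 × 10^-12 × 0.56) = 2.08 × 10^-6 M
pH = −log(2.08 × 10^-6) = 5.68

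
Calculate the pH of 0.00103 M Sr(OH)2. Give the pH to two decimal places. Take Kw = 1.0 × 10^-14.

Sr(OH)2 is a strong base (each formula unit releases 2 OH-); [OH-] = 0.00206 M.
pOH = -log(0.00206) = 2.69
pH = 14.00 - 2.69 = 11.31

pH = 11.31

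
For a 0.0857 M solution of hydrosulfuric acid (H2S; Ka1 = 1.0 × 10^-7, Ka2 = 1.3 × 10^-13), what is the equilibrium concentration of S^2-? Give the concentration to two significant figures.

1.3 × 10^-13 M

First ionization gives [H+] ≈ [HS-] = 9.26 × 10^-5 M.
Second step: Ka2 = [H+][S^2-]/[HS-] ≈ [S^2-] (since [H+] ≈ [HS-]).
So [S^2-] ≈ Ka2.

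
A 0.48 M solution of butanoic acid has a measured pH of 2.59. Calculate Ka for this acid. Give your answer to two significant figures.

[H+] = 10^(-2.59) = 2.57 × 10^-3 M
At equilibrium [HA] = 0.48 − 2.57 × 10^-3 = 4.77 × 10^-1 M
Ka = [H+][A-]/[HA] = (2.57 × 10^-3)² / 4.77 × 10^-1 = 1.4 × 10^-5

Ka = 1.4 × 10^-5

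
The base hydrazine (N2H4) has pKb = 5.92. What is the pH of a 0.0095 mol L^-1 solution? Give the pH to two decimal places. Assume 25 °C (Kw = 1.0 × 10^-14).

pH = 10.03

N2H4 + H2O ⇌ N2H5+ + OH-
Kb = 10^(−5.92) = 1.20 × 10^-6
From the ICE table, Kb = x²/(0.0095 − x) = 1.20 × 10^-6.
Neglecting x in the denominator: x = √(1.20 × 10^-6 × 0.0095) = 1.07 × 10^-4 M
(x/C₀ = 1.1% < 5%, so the approximation holds.)
pOH = 3.97, so pH = 14.00 − pOH = 10.03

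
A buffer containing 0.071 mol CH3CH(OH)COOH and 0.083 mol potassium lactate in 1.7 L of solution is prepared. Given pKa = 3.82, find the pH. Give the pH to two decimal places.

Using pH = pKa + log([base]/[acid]) with [base]/[acid] = 0.083/0.071:
pH = 3.82 + (+0.068) = 3.89

pH = 3.89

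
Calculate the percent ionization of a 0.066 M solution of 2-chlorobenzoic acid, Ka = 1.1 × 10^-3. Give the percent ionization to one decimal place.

12.1%

ClC6H4COOH ⇌ ClC6H4COO- + H+; let x = [H+] at equilibrium.
Solve x² + 0.0011x − 7.26e-05 = 0 → x = 7.99 × 10^-3 M
% ionization = x/C₀ × 100% = 7.99 × 10^-3/0.066 × 100% = 12.1%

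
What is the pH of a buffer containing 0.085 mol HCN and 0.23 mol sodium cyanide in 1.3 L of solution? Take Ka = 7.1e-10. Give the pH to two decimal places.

pKa = −log(7.1 × 10^-10) = 9.149
Henderson–Hasselbalch: pH = pKa + log([CN-]/[HCN]) = 9.149 + log(0.23/0.085)
pH = 9.149 + (+0.432) = 9.58

pH = 9.58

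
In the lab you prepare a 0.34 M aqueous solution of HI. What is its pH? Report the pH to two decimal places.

pH = 0.47

HI is a strong acid and dissociates completely, so [H+] = 0.34 M.
pH = -log(0.34) = 0.47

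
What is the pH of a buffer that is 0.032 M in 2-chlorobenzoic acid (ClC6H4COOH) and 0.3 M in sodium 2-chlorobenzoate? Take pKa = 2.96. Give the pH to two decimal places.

pH = 3.93

Using pH = pKa + log([base]/[acid]) with [base]/[acid] = 0.3/0.032:
pH = 2.96 + (+0.972) = 3.93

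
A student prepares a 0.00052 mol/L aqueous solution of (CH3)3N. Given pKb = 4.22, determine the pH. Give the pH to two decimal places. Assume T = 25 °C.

pH = 10.17

(CH3)3N + H2O ⇌ (CH3)3NH+ + OH-
Kb = 10^(−4.22) = 6.03 × 10^-5
Kb = [OH-]²/(0.00052 − [OH-]) = 6.03 × 10^-5
[OH-] is not negligible relative to C₀; solve [OH-]² + 6.03e-05·[OH-] − 3.14e-08 = 0.
[OH-] = [−6.03e-05 + √(6.03e-05² + 1.25e-07)]/2 = 1.49 × 10^-4 M
pOH = −log(1.49 × 10^-4) = 3.83; pH = 14.00 − 3.83 = 10.17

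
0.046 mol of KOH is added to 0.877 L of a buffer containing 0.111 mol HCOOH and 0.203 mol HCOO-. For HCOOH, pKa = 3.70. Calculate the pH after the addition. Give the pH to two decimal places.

After neutralization: n(HCOOH) = 0.065 mol, n(HCOO-) = 0.249 mol.
pH = pKa + log(n_HCOO-/n_HCOOH) = 3.70 + log(0.249/0.065) = 3.70 + (+0.583)

pH = 4.28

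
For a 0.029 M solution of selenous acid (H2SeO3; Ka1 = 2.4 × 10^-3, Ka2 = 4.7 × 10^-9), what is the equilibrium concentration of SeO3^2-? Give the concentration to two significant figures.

First ionization gives [H+] ≈ [HSeO3-] = 7.23 × 10^-3 M.
Second step: Ka2 = [H+][SeO3^2-]/[HSeO3-] ≈ [SeO3^2-] (since [H+] ≈ [HSeO3-]).
So [SeO3^2-] ≈ Ka2.

4.7 × 10^-9 M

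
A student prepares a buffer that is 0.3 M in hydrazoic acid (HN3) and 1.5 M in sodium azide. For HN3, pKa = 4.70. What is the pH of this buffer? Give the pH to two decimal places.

pH = 5.40

pH = pKa + log([A⁻]/[HA]) = 4.70 + log(1.5/0.3)
pH = 4.70 + (+0.699) = 5.40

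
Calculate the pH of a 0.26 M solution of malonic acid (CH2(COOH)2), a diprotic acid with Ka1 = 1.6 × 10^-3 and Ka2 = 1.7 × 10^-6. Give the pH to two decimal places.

Since Ka1 ≫ Ka2, the first ionization dominates [H+].
Ka1 = x²/(0.26 − x) = 1.6 × 10^-3
Solving the quadratic: x = (−Ka1 + √(Ka1² + 4·Ka1·C₀))/2 = 1.96 × 10^-2 M
pH = −log(1.96 × 10^-2) = 1.71

pH = 1.71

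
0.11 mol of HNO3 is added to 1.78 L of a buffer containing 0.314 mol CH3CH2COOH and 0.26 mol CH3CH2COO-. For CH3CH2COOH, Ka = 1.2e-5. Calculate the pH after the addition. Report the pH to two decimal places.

After neutralization: n(CH3CH2COOH) = 0.424 mol, n(CH3CH2COO-) = 0.15 mol.
pKa = −log(1.2 × 10^-5) = 4.921
pH = pKa + log(n_CH3CH2COO-/n_CH3CH2COOH) = 4.921 + log(0.15/0.424) = 4.921 + (-0.451)

pH = 4.47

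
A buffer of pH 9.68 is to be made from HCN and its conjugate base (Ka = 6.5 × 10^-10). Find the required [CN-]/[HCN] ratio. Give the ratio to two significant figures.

pKa = -log(6.5 × 10^-10) = 9.187
pH = pKa + log(r) ⇒ log(r) = 9.68 − 9.187 = +0.493
r = [CN-]/[HCN] = 10^(+0.493) = 3.11

ratio = 3.1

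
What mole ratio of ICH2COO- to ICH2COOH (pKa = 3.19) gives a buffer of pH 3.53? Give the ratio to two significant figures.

pH = pKa + log(r) ⇒ log(r) = 3.53 − 3.19 = +0.34
r = [ICH2COO-]/[ICH2COOH] = 10^(+0.34) = 2.19

ratio = 2.2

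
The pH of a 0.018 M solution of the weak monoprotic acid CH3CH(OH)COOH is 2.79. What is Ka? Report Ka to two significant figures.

[H+] = 10^(-2.79) = 1.62 × 10^-3 M
At equilibrium [HA] = 0.018 − 1.62 × 10^-3 = 1.64 × 10^-2 M
Ka = [H+][A-]/[HA] = (1.62 × 10^-3)² / 1.64 × 10^-2 = 1.6 × 10^-4

Ka = 1.6 × 10^-4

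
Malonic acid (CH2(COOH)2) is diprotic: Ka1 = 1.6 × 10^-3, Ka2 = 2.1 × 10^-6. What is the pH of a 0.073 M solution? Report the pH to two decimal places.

Ka1 ≫ Ka2, so treat the first dissociation as the only significant source of H+.
Ka1 = x²/(0.073 − x) = 1.6 × 10^-3
Solving the quadratic: x = (−Ka1 + √(Ka1² + 4·Ka1·C₀))/2 = 1.00 × 10^-2 M
pH = −log(1.00 × 10^-2) = 2.00

pH = 2.00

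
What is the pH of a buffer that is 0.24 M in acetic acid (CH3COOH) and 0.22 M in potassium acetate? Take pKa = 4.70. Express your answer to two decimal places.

pH = 4.66

pH = pKa + log([A⁻]/[HA]) = 4.70 + log(0.22/0.24)
pH = 4.70 + (-0.038) = 4.66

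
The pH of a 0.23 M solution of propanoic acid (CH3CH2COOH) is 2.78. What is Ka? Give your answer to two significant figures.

[H+] = 10^(-2.78) = 1.66 × 10^-3 M
At equilibrium [HA] = 0.23 − 1.66 × 10^-3 = 2.28 × 10^-1 M
Ka = [H+][A-]/[HA] = (1.66 × 10^-3)² / 2.28 × 10^-1 = 1.2 × 10^-5

Ka = 1.2 × 10^-5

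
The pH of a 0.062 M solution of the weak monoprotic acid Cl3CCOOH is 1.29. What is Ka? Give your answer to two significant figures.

[H+] = 10^(-1.29) = 5.13 × 10^-2 M
At equilibrium [HA] = 0.062 − 5.13 × 10^-2 = 1.07 × 10^-2 M
Ka = [H+][A-]/[HA] = (5.13 × 10^-2)² / 1.07 × 10^-2 = 2.5 × 10^-1

Ka = 2.5 × 10^-1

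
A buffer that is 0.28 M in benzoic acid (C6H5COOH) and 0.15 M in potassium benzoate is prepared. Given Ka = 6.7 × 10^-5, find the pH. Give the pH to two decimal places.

pKa = −log(6.7 × 10^-5) = 4.174
Using pH = pKa + log([base]/[acid]) with [base]/[acid] = 0.15/0.28:
pH = 4.174 + (-0.271) = 3.90

pH = 3.90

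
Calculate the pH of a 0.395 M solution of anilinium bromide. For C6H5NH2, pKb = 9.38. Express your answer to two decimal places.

pH = 2.51

C6H5NH3+ is the conjugate acid of the weak base C6H5NH2.
Kb = 10^(−9.38) = 4.17 × 10^-10
Ka = Kw/Kb = 1.0×10^-14 / 4.17 × 10^-10 = 2.40 × 10^-5
Ka = [H+]²/(0.395 − [H+]) = 2.40 × 10^-5
Since Ka ≪ C₀, [H+] ≈ √(Ka·C₀) = 3.08 × 10^-3 M.
Check: 0.78% ionized — well under 5%, approximation valid.
pH = −log(3.08 × 10^-3) = 2.51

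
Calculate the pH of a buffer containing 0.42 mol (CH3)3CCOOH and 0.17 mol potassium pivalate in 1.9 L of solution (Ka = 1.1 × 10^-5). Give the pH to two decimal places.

pH = 4.57

pKa = −log(1.1 × 10^-5) = 4.959
pH = pKa + log([A⁻]/[HA]) = 4.959 + log(0.17/0.42)
pH = 4.959 + (-0.393) = 4.57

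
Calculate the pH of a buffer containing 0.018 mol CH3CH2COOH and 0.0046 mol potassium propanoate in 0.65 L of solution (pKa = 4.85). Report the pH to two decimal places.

pH = 4.26

pH = pKa + log([A⁻]/[HA]) = 4.85 + log(0.0046/0.018)
pH = 4.85 + (-0.593) = 4.26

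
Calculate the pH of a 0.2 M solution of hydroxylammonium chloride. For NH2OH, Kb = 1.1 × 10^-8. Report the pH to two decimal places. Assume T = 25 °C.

pH = 3.37

NH3OH+ is the conjugate acid of the weak base NH2OH.
Ka = Kw/Kb = 1.0×10^-14 / 1.1 × 10^-8 = 9.09 × 10^-7
Ka = [H+]²/(0.2 − [H+]) = 9.09 × 10^-7
Neglecting [H+] in the denominator: [H+] = √(9.09 × 10^-7 × 0.2) = 4.26 × 10^-4 M
pH = −log[H+] = −log(4.26 × 10^-4) = 3.37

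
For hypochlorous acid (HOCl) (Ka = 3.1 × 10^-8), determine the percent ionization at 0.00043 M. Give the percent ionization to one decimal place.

0.8%

HOCl ⇌ OCl- + H+; let x = [H+] at equilibrium.
x ≈ √(Ka·C₀) = √(3.1 × 10^-8 × 0.00043) = 3.65 × 10^-6 M
% ionization = x/C₀ × 100% = 3.65 × 10^-6/0.00043 × 100% = 0.8%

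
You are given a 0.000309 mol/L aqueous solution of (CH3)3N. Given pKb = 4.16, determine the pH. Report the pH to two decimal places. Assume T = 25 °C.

(CH3)3N + H2O ⇌ (CH3)3NH+ + OH-
Kb = 10^(−4.16) = 6.92 × 10^-5
Kb = [OH-]²/(0.000309 − [OH-]) = 6.92 × 10^-5
Here C₀/Kb ≈ 4.47, so the small-[OH-] approximation fails. Use the quadratic:
[OH-] = [−6.92e-05 + √(6.92e-05² + 8.55e-08)]/2 = 1.16 × 10^-4 M
pOH = −log(1.16 × 10^-4) = 3.94; pH = 14.00 − 3.94 = 10.06

pH = 10.06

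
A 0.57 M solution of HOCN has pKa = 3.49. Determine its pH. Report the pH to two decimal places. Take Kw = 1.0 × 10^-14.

HOCN ⇌ OCN- + H+
Ka = 10^(−3.49) = 3.24 × 10^-4
Ka = x²/(0.57 − x) = 3.24 × 10^-4
Assume x ≪ 0.57: x ≈ √(3.24 × 10^-4 × 0.57) = 1.36 × 10^-2 M
(x/C₀ = 2.4% < 5%, so the approximation holds.)
pH = −log[H+] = −log(1.36 × 10^-2) = 1.87

pH = 1.87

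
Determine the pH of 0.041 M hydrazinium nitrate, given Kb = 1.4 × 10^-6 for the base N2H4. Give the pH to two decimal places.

pH = 4.77

N2H5+ is the conjugate acid of the weak base N2H4.
Ka = Kw/Kb = 1.0×10^-14 / 1.4 × 10^-6 = 7.14 × 10^-9
Ka = [H+]²/(0.041 − [H+]) = 7.14 × 10^-9
Since Ka ≪ C₀, [H+] ≈ √(Ka·C₀) = 1.71 × 10^-5 M.
pH = −log[H+] = −log(1.71 × 10^-5) = 4.77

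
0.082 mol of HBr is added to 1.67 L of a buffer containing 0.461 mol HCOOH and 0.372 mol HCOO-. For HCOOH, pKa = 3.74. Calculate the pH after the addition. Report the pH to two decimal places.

After neutralization: n(HCOOH) = 0.543 mol, n(HCOO-) = 0.29 mol.
pH = pKa + log([A⁻]/[HA]) = 3.74 + log(0.29/0.543) = 3.74 -0.272

pH = 3.47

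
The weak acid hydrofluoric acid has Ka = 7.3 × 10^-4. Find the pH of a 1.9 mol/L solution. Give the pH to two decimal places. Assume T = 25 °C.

HF ⇌ F- + H+
Ka = [H+]²/(1.9 − [H+]) = 7.3 × 10^-4
Since Ka ≪ C₀, [H+] ≈ √(Ka·C₀) = 3.72 × 10^-2 M.
Check: 2% ionized — well under 5%, approximation valid.
pH = −log(3.72 × 10^-2) = 1.43

pH = 1.43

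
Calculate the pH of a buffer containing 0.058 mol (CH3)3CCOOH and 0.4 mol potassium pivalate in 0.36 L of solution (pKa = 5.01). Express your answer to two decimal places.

Henderson–Hasselbalch: pH = pKa + log([(CH3)3CCOO-]/[(CH3)3CCOOH]) = 5.01 + log(0.4/0.058)
pH = 5.01 + (+0.839) = 5.85

pH = 5.85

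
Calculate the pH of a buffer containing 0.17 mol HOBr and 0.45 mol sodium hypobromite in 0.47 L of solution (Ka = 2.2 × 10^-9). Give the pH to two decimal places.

pH = 9.08

pKa = −log(2.2 × 10^-9) = 8.658
pH = pKa + log([A⁻]/[HA]) = 8.658 + log(0.45/0.17)
pH = 8.658 + (+0.423) = 9.08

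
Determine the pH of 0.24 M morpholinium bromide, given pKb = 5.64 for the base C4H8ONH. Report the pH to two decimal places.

pH = 4.49

C4H8ONH2+ is the conjugate acid of the weak base C4H8ONH.
Kb = 10^(−5.64) = 2.29 × 10^-6
Ka = Kw/Kb = 1.0×10^-14 / 2.29 × 10^-6 = 4.37 × 10^-9
From the ICE table, Ka = x²/(0.24 − x) = 4.37 × 10^-9.
Assume x ≪ 0.24: x ≈ √(4.37 × 10^-9 × 0.24) = 3.24 × 10^-5 M
pH = −log(3.24 × 10^-5) = 4.49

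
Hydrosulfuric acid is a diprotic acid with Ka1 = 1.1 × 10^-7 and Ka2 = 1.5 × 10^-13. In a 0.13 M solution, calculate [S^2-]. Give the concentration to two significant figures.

First ionization gives [H+] ≈ [HS-] = 1.20 × 10^-4 M.
Second step: Ka2 = [H+][S^2-]/[HS-] ≈ [S^2-] (since [H+] ≈ [HS-]).
So [S^2-] ≈ Ka2.

1.5 × 10^-13 M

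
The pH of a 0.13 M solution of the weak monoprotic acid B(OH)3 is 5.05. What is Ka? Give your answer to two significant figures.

[H+] = 10^(-5.05) = 8.91 × 10^-6 M
At equilibrium [HA] = 0.13 − 8.91 × 10^-6 = 1.30 × 10^-1 M
Ka = [H+][A-]/[HA] = (8.91 × 10^-6)² / 1.30 × 10^-1 = 6.1 × 10^-10

Ka = 6.1 × 10^-10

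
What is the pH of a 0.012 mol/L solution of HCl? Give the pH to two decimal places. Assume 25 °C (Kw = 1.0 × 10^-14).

pH = 1.92

HCl is a strong acid and dissociates completely, so [H+] = 0.012 M.
pH = -log(0.012) = 1.92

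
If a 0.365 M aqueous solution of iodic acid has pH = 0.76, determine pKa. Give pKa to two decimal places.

[H+] = 10^(-0.76) = 1.74 × 10^-1 M
At equilibrium [HA] = 0.365 − 1.74 × 10^-1 = 1.91 × 10^-1 M
Ka = [H+][A-]/[HA] = (1.74 × 10^-1)² / 1.91 × 10^-1 = 1.59 × 10^-1
pKa = -log(1.59 × 10^-1) = 0.80

pKa = 0.80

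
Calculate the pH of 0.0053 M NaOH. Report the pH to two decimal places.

pH = 11.72

NaOH is a strong base; [OH-] = 0.0053 M.
pOH = -log(0.0053) = 2.28
pH = 14.00 - 2.28 = 11.72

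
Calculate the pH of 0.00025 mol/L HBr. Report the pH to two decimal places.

pH = 3.60

HBr is a strong acid and dissociates completely, so [H+] = 0.00025 M.
pH = -log(0.00025) = 3.60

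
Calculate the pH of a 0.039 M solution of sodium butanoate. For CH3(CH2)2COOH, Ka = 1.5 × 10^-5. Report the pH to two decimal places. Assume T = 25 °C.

pH = 8.71

CH3(CH2)2COO- is the conjugate base of the weak acid CH3(CH2)2COOH.
Kb = Kw/Ka = 1.0×10^-14 / 1.5 × 10^-5 = 6.67 × 10^-10
Kb = x²/(0.039 − x) = 6.67 × 10^-10
Since Kb ≪ C₀, x ≈ √(Kb·C₀) = 5.10 × 10^-6 M.
pOH = 5.29, so pH = 14.00 − pOH = 8.71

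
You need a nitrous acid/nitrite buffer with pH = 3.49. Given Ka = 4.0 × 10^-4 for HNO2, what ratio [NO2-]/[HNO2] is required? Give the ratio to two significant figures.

ratio = 1.2

pKa = -log(4.0 × 10^-4) = 3.398
pH = pKa + log(r) ⇒ log(r) = 3.49 − 3.398 = +0.092
r = [NO2-]/[HNO2] = 10^(+0.092) = 1.24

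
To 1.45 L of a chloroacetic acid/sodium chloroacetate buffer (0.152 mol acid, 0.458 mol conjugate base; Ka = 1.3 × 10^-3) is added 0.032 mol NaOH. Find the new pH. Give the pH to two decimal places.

pH = 3.50

OH- converts ClCH2COOH to ClCH2COO-: ClCH2COOH → 0.12 mol, ClCH2COO- → 0.49 mol.
pKa = −log(1.3 × 10^-3) = 2.886
Henderson–Hasselbalch with mole ratio 0.49/0.12: pH = 2.886 + (+0.611)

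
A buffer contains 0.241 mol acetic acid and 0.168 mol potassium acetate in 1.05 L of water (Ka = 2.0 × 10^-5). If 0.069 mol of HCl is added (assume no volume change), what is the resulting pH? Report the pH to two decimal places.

After neutralization: n(CH3COOH) = 0.31 mol, n(CH3COO-) = 0.099 mol.
pKa = −log(2.0 × 10^-5) = 4.699
pH = pKa + log([A⁻]/[HA]) = 4.699 + log(0.099/0.31) = 4.699 -0.496

pH = 4.20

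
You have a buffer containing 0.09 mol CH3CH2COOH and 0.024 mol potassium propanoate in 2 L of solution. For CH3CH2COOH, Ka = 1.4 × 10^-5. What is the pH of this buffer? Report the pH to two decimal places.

pKa = −log(1.4 × 10^-5) = 4.854
pH = pKa + log([A⁻]/[HA]) = 4.854 + log(0.024/0.09)
pH = 4.854 + (-0.574) = 4.28

pH = 4.28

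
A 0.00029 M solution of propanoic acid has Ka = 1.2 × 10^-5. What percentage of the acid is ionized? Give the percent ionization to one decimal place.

18.4%

CH3CH2COOH ⇌ CH3CH2COO- + H+; let x = [H+] at equilibrium.
Ka = x²/(C₀ − x); solving the quadratic gives x = 5.33 × 10^-5 M.
% ionization = x/C₀ × 100% = 5.33 × 10^-5/0.00029 × 100% = 18.4%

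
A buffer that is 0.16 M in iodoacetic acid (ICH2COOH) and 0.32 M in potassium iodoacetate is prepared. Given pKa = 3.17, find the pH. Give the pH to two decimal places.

pH = 3.47

pH = pKa + log([A⁻]/[HA]) = 3.17 + log(0.32/0.16)
pH = 3.17 + (+0.301) = 3.47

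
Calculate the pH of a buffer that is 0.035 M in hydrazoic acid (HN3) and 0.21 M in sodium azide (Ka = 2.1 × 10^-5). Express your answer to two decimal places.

pH = 5.46

pKa = −log(2.1 × 10^-5) = 4.678
pH = pKa + log([A⁻]/[HA]) = 4.678 + log(0.21/0.035)
pH = 4.678 + (+0.778) = 5.46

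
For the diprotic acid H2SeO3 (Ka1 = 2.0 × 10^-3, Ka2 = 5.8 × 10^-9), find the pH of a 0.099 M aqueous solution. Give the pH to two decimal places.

Ka1 ≫ Ka2, so treat the first dissociation as the only significant source of H+.
Ka1 = x²/(0.099 − x) = 2.0 × 10^-3
Solving the quadratic: x = (−Ka1 + √(Ka1² + 4·Ka1·C₀))/2 = 1.31 × 10^-2 M
pH = −log(1.31 × 10^-2) = 1.88

pH = 1.88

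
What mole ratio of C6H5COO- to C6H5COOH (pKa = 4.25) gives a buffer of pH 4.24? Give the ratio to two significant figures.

pH = pKa + log(r) ⇒ log(r) = 4.24 − 4.25 = -0.01
r = [C6H5COO-]/[C6H5COOH] = 10^(-0.01) = 0.977

ratio = 0.98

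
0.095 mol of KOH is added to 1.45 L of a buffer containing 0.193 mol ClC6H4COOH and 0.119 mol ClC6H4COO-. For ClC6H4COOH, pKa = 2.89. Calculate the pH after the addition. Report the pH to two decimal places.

After neutralization: n(ClC6H4COOH) = 0.098 mol, n(ClC6H4COO-) = 0.214 mol.
pH = pKa + log(n_ClC6H4COO-/n_ClC6H4COOH) = 2.89 + log(0.214/0.098) = 2.89 + (+0.339)

pH = 3.23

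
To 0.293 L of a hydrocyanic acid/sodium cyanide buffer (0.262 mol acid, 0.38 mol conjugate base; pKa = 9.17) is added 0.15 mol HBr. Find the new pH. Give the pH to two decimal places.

pH = 8.92

After neutralization: n(HCN) = 0.412 mol, n(CN-) = 0.23 mol.
pH = pKa + log([A⁻]/[HA]) = 9.17 + log(0.23/0.412) = 9.17 -0.253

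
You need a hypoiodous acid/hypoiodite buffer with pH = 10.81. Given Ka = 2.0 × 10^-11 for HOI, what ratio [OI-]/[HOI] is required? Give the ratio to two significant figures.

pKa = -log(2.0 × 10^-11) = 10.699
pH = pKa + log(r) ⇒ log(r) = 10.81 − 10.699 = +0.111
r = [OI-]/[HOI] = 10^(+0.111) = 1.29

ratio = 1.3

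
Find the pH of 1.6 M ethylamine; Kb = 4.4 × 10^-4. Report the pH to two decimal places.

pH = 12.42

C2H5NH2 + H2O ⇌ C2H5NH3+ + OH-
Let x = [OH-] at equilibrium. Kb = x²/(1.6 − x).
Assume x ≪ 1.6: x ≈ √(4.4 × 10^-4 × 1.6) = 2.65 × 10^-2 M
Check: 1.7% ionized — well under 5%, approximation valid.
pOH = −log(2.65 × 10^-2) = 1.58; pH = 14.00 − 1.58 = 12.42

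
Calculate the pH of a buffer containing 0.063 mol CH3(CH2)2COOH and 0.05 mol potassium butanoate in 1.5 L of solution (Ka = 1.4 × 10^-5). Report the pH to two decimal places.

pKa = −log(1.4 × 10^-5) = 4.854
pH = pKa + log([A⁻]/[HA]) = 4.854 + log(0.05/0.063)
pH = 4.854 + (-0.100) = 4.75

pH = 4.75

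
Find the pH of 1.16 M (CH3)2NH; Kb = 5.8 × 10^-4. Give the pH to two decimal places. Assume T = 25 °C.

pH = 12.41

(CH3)2NH + H2O ⇌ (CH3)2NH2+ + OH-
From the ICE table, Kb = x²/(1.16 − x) = 5.8 × 10^-4.
Neglecting x in the denominator: x = √(5.8 × 10^-4 × 1.16) = 2.59 × 10^-2 M
pOH = −log(2.59 × 10^-2) = 1.59; pH = 14.00 − 1.59 = 12.41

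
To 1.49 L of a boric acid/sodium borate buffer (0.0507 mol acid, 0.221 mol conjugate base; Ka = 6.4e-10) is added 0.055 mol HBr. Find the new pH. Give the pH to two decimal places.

pH = 9.39

Added H+ converts B(OH)4- to B(OH)3: B(OH)3 → 0.106 mol, B(OH)4- → 0.166 mol.
pKa = −log(6.4 × 10^-10) = 9.194
pH = pKa + log(n_B(OH)4-/n_B(OH)3) = 9.194 + log(0.166/0.106) = 9.194 + (+0.195)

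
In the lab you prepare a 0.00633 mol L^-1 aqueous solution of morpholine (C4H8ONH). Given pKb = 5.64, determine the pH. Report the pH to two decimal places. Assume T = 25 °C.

C4H8ONH + H2O ⇌ C4H8ONH2+ + OH-
Kb = 10^(−5.64) = 2.29 × 10^-6
From the ICE table, Kb = x²/(0.00633 − x) = 2.29 × 10^-6.
Since Kb ≪ C₀, x ≈ √(Kb·C₀) = 1.20 × 10^-4 M.
Check: 1.9% ionized — well under 5%, approximation valid.
pOH = −log(1.20 × 10^-4) = 3.92; pH = 14.00 − 3.92 = 10.08

pH = 10.08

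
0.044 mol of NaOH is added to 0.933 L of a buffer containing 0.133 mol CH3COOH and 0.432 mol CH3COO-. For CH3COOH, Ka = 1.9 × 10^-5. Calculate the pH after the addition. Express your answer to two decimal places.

After neutralization: n(CH3COOH) = 0.089 mol, n(CH3COO-) = 0.476 mol.
pKa = −log(1.9 × 10^-5) = 4.721
Henderson–Hasselbalch with mole ratio 0.476/0.089: pH = 4.721 + (+0.728)

pH = 5.45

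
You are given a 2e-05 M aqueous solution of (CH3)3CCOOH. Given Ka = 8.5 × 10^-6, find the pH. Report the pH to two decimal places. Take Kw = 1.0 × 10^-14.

(CH3)3CCOOH ⇌ (CH3)3CCOO- + H+
From the ICE table, Ka = [H+]²/(2e-05 − [H+]) = 8.5 × 10^-6.
Here C₀/Ka ≈ 2.35, so the small-[H+] approximation fails. Use the quadratic:
[H+] = (−Ka + √(Ka² + 4·Ka·C₀))/2 = 9.46 × 10^-6 M
pH = −log(9.46 × 10^-6) = 5.02

pH = 5.02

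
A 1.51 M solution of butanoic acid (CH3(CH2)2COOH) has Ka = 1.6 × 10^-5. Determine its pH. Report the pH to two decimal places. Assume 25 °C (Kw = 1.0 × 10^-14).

CH3(CH2)2COOH ⇌ CH3(CH2)2COO- + H+
Let x = [H+] at equilibrium. Ka = x²/(1.51 − x).
Since Ka ≪ C₀, x ≈ √(Ka·C₀) = 4.92 × 10^-3 M.
Check: 0.33% ionized — well under 5%, approximation valid.
pH = −log(4.92 × 10^-3) = 2.31

pH = 2.31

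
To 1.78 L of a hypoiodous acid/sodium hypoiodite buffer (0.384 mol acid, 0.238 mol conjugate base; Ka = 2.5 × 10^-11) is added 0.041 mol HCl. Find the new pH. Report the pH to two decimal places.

pH = 10.27

After neutralization: n(HOI) = 0.425 mol, n(OI-) = 0.197 mol.
pKa = −log(2.5 × 10^-11) = 10.602
pH = pKa + log([A⁻]/[HA]) = 10.602 + log(0.197/0.425) = 10.602 -0.334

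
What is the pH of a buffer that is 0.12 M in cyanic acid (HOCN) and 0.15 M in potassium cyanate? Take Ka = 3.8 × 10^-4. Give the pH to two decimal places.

pKa = −log(3.8 × 10^-4) = 3.420
pH = pKa + log([A⁻]/[HA]) = 3.420 + log(0.15/0.12)
pH = 3.420 + (+0.097) = 3.52

pH = 3.52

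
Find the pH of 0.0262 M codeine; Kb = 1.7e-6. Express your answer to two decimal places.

C18H21NO3 + H2O ⇌ C18H22NO3+ + OH-
Let x = [OH-] at equilibrium. Kb = x²/(0.0262 − x).
Since Kb ≪ C₀, x ≈ √(Kb·C₀) = 2.11 × 10^-4 M.
Check: 0.81% ionized — well under 5%, approximation valid.
pOH = 3.68, so pH = 14.00 − pOH = 10.32

pH = 10.32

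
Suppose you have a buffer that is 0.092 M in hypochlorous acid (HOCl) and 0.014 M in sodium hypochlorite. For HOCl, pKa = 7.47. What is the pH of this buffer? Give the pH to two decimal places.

pH = 6.65

Henderson–Hasselbalch: pH = pKa + log([OCl-]/[HOCl]) = 7.47 + log(0.014/0.092)
pH = 7.47 + (-0.818) = 6.65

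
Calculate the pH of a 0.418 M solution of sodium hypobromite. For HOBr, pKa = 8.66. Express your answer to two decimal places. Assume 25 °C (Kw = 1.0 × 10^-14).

OBr- is the conjugate base of the weak acid HOBr.
Ka = 10^(−8.66) = 2.19 × 10^-9
Kb = Kw/Ka = 1.0×10^-14 / 2.19 × 10^-9 = 4.57 × 10^-6
From the ICE table, Kb = [OH-]²/(0.418 − [OH-]) = 4.57 × 10^-6.
Neglecting [OH-] in the denominator: [OH-] = √(4.57 × 10^-6 × 0.418) = 1.38 × 10^-3 M
([OH-]/C₀ = 0.33% < 5%, so the approximation holds.)
pOH = −log(1.38 × 10^-3) = 2.86; pH = 14.00 − 2.86 = 11.14

pH = 11.14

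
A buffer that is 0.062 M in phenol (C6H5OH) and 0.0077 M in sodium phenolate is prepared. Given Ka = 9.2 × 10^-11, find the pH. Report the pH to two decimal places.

pH = 9.13

pKa = −log(9.2 × 10^-11) = 10.036
Using pH = pKa + log([base]/[acid]) with [base]/[acid] = 0.0077/0.062:
pH = 10.036 + (-0.906) = 9.13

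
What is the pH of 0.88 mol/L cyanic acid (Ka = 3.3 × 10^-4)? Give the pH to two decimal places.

pH = 1.77

HOCN ⇌ OCN- + H+
From the ICE table, Ka = x²/(0.88 − x) = 3.3 × 10^-4.
Assume x ≪ 0.88: x ≈ √(3.3 × 10^-4 × 0.88) = 1.70 × 10^-2 M
pH = −log[H+] = −log(1.70 × 10^-2) = 1.77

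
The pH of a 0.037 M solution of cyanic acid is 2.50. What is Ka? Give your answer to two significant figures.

[H+] = 10^(-2.50) = 3.16 × 10^-3 M
At equilibrium [HA] = 0.037 − 3.16 × 10^-3 = 3.38 × 10^-2 M
Ka = [H+][A-]/[HA] = (3.16 × 10^-3)² / 3.38 × 10^-2 = 3.0 × 10^-4

Ka = 3.0 × 10^-4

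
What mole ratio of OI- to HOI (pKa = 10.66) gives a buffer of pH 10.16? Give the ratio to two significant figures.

pH = pKa + log(r) ⇒ log(r) = 10.16 − 10.66 = -0.50
r = [OI-]/[HOI] = 10^(-0.50) = 0.316

ratio = 0.32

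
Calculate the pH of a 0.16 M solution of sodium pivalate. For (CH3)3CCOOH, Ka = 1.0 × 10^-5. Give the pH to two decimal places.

(CH3)3CCOO- is the conjugate base of the weak acid (CH3)3CCOOH.
Kb = Kw/Ka = 1.0×10^-14 / 1.0 × 10^-5 = 1.00 × 10^-9
From the ICE table, Kb = x²/(0.16 − x) = 1.00 × 10^-9.
Assume x ≪ 0.16: x ≈ √(1.00 × 10^-9 × 0.16) = 1.26 × 10^-5 M
Check: 0.0079% ionized — well under 5%, approximation valid.
pOH = 4.90, so pH = 14.00 − pOH = 9.10

pH = 9.10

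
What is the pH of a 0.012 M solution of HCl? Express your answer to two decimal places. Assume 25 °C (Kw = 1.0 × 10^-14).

HCl is a strong acid and dissociates completely, so [H+] = 0.012 M.
pH = -log(0.012) = 1.92

pH = 1.92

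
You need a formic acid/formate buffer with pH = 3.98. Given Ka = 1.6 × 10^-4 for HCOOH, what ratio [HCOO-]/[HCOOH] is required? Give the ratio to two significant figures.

ratio = 1.5

pKa = -log(1.6 × 10^-4) = 3.796
pH = pKa + log(r) ⇒ log(r) = 3.98 − 3.796 = +0.184
r = [HCOO-]/[HCOOH] = 10^(+0.184) = 1.53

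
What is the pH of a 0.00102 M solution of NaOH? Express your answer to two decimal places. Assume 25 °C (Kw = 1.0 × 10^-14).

pH = 11.01

NaOH is a strong base; [OH-] = 0.00102 M.
pOH = -log(0.00102) = 2.99
pH = 14.00 - 2.99 = 11.01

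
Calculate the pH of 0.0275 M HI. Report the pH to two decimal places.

pH = 1.56

HI is a strong acid and dissociates completely, so [H+] = 0.0275 M.
pH = -log(0.0275) = 1.56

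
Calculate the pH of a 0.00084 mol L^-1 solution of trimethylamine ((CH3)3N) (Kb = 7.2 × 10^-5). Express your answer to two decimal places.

pH = 10.33

(CH3)3N + H2O ⇌ (CH3)3NH+ + OH-
Kb = x²/(0.00084 − x) = 7.2 × 10^-5
The 5% rule fails; solving x² + Kb·x − Kb·C₀ = 0 exactly:
x = [−7.2e-05 + √(7.2e-05² + 2.42e-07)]/2 = 2.13 × 10^-4 M
pOH = −log(2.13 × 10^-4) = 3.67; pH = 14.00 − 3.67 = 10.33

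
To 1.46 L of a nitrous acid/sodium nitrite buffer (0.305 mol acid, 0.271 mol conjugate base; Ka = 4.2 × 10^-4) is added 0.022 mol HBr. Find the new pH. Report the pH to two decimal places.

pH = 3.26

Added H+ converts NO2- to HNO2: HNO2 → 0.327 mol, NO2- → 0.249 mol.
pKa = −log(4.2 × 10^-4) = 3.377
pH = pKa + log(n_NO2-/n_HNO2) = 3.377 + log(0.249/0.327) = 3.377 + (-0.118)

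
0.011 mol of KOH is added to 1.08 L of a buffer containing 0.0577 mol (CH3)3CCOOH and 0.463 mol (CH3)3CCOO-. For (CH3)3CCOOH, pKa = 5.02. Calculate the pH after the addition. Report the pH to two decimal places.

pH = 6.03

After neutralization: n((CH3)3CCOOH) = 0.0467 mol, n((CH3)3CCOO-) = 0.474 mol.
pH = pKa + log(n_(CH3)3CCOO-/n_(CH3)3CCOOH) = 5.02 + log(0.474/0.0467) = 5.02 + (+1.006)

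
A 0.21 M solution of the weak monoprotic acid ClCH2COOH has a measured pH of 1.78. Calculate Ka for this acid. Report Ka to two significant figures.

[H+] = 10^(-1.78) = 1.66 × 10^-2 M
At equilibrium [HA] = 0.21 − 1.66 × 10^-2 = 1.93 × 10^-1 M
Ka = [H+][A-]/[HA] = (1.66 × 10^-2)² / 1.93 × 10^-1 = 1.4 × 10^-3

Ka = 1.4 × 10^-3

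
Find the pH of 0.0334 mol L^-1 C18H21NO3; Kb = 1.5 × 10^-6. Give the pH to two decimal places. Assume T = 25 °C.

C18H21NO3 + H2O ⇌ C18H22NO3+ + OH-
From the ICE table, Kb = x²/(0.0334 − x) = 1.5 × 10^-6.
Neglecting x in the denominator: x = √(1.5 × 10^-6 × 0.0334) = 2.24 × 10^-4 M
pOH = 3.65, so pH = 14.00 − pOH = 10.35

pH = 10.35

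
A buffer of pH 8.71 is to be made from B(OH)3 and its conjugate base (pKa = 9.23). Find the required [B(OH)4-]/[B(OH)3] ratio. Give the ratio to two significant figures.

ratio = 0.30

pH = pKa + log(r) ⇒ log(r) = 8.71 − 9.23 = -0.52
r = [B(OH)4-]/[B(OH)3] = 10^(-0.52) = 0.302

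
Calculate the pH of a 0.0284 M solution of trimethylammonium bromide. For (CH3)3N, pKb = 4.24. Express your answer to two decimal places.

pH = 5.65

(CH3)3NH+ is the conjugate acid of the weak base (CH3)3N.
Kb = 10^(−4.24) = 5.75 × 10^-5
Ka = Kw/Kb = 1.0×10^-14 / 5.75 × 10^-5 = 1.74 × 10^-10
From the ICE table, Ka = [H+]²/(0.0284 − [H+]) = 1.74 × 10^-10.
Since Ka ≪ C₀, [H+] ≈ √(Ka·C₀) = 2.22 × 10^-6 M.
([H+]/C₀ = 0.0078% < 5%, so the approximation holds.)
pH = −log[H+] = −log(2.22 × 10^-6) = 5.65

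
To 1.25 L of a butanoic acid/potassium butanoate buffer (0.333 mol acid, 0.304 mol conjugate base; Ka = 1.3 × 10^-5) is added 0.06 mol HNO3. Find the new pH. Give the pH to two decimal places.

pH = 4.68

After neutralization: n(CH3(CH2)2COOH) = 0.393 mol, n(CH3(CH2)2COO-) = 0.244 mol.
pKa = −log(1.3 × 10^-5) = 4.886
Henderson–Hasselbalch with mole ratio 0.244/0.393: pH = 4.886 + (-0.207)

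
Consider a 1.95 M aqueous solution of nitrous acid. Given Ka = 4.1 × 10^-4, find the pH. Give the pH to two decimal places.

pH = 1.55

HNO2 ⇌ NO2- + H+
From the ICE table, Ka = [H+]²/(1.95 − [H+]) = 4.1 × 10^-4.
Since Ka ≪ C₀, [H+] ≈ √(Ka·C₀) = 2.83 × 10^-2 M.
Check: 1.5% ionized — well under 5%, approximation valid.
pH = −log[H+] = −log(2.83 × 10^-2) = 1.55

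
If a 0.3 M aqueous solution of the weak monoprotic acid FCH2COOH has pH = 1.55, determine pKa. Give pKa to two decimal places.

pKa = 2.53

[H+] = 10^(-1.55) = 2.82 × 10^-2 M
At equilibrium [HA] = 0.3 − 2.82 × 10^-2 = 2.72 × 10^-1 M
Ka = [H+][A-]/[HA] = (2.82 × 10^-2)² / 2.72 × 10^-1 = 2.92 × 10^-3
pKa = -log(2.92 × 10^-3) = 2.53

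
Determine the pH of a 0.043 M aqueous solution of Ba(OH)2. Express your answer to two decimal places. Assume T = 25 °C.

pH = 12.93

Ba(OH)2 is a strong base (each formula unit releases 2 OH-); [OH-] = 0.086 M.
pOH = -log(0.086) = 1.07
pH = 14.00 - 1.07 = 12.93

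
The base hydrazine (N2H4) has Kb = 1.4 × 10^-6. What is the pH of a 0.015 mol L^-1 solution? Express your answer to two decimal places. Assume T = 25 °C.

N2H4 + H2O ⇌ N2H5+ + OH-
Kb = x²/(0.015 − x) = 1.4 × 10^-6
Since Kb ≪ C₀, x ≈ √(Kb·C₀) = 1.45 × 10^-4 M.
(x/C₀ = 0.97% < 5%, so the approximation holds.)
pOH = −log(1.45 × 10^-4) = 3.84; pH = 14.00 − 3.84 = 10.16

pH = 10.16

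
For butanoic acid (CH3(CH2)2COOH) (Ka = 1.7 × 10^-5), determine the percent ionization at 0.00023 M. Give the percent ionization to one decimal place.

CH3(CH2)2COOH ⇌ CH3(CH2)2COO- + H+; let x = [H+] at equilibrium.
Ka = x²/(C₀ − x); solving the quadratic gives x = 5.46 × 10^-5 M.
% ionization = x/C₀ × 100% = 5.46 × 10^-5/0.00023 × 100% = 23.7%

23.7%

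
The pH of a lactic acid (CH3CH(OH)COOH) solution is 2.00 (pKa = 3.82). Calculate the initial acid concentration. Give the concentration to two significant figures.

[H+] = 10^(-2.00) = 1.00 × 10^-2 M = x
Ka = 10^(−3.82) = 1.51 × 10^-4
Ka = x²/(C₀ − x) ⇒ C₀ = x + x²/Ka
C₀ = 1.00 × 10^-2 + (1.00 × 10^-2)²/(1.51 × 10^-4) = 6.72 × 10^-1 M

C₀ = 6.7 × 10^-1 M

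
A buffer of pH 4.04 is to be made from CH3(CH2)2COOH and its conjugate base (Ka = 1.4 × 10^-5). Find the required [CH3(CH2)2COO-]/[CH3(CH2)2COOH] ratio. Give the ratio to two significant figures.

pKa = -log(1.4 × 10^-5) = 4.854
pH = pKa + log(r) ⇒ log(r) = 4.04 − 4.854 = -0.814
r = [CH3(CH2)2COO-]/[CH3(CH2)2COOH] = 10^(-0.814) = 0.153

ratio = 0.15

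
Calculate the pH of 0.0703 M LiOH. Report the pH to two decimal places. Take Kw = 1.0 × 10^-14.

pH = 12.85

LiOH is a strong base; [OH-] = 0.0703 M.
pOH = -log(0.0703) = 1.15
pH = 14.00 - 1.15 = 12.85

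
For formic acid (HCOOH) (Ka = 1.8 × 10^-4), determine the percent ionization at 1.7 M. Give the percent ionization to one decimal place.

1.0%

HCOOH ⇌ HCOO- + H+; let x = [H+] at equilibrium.
x ≈ √(Ka·C₀) = √(1.8 × 10^-4 × 1.7) = 1.75 × 10^-2 M
% ionization = x/C₀ × 100% = 1.75 × 10^-2/1.7 × 100% = 1.0%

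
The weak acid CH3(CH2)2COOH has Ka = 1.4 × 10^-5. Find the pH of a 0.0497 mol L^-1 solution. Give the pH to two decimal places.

CH3(CH2)2COOH ⇌ CH3(CH2)2COO- + H+
From the ICE table, Ka = [H+]²/(0.0497 − [H+]) = 1.4 × 10^-5.
Since Ka ≪ C₀, [H+] ≈ √(Ka·C₀) = 8.34 × 10^-4 M.
pH = −log(8.34 × 10^-4) = 3.08

pH = 3.08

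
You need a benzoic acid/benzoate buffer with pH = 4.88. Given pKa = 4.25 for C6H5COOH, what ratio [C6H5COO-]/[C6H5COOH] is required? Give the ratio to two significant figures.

ratio = 4.3

pH = pKa + log(r) ⇒ log(r) = 4.88 − 4.25 = +0.63
r = [C6H5COO-]/[C6H5COOH] = 10^(+0.63) = 4.27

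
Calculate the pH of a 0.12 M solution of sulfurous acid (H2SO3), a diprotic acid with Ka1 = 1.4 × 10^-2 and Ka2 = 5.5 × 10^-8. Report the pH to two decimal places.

pH = 1.46

Ka1 ≫ Ka2, so treat the first dissociation as the only significant source of H+.
Ka1 = x²/(0.12 − x) = 1.4 × 10^-2
Solving the quadratic: x = (−Ka1 + √(Ka1² + 4·Ka1·C₀))/2 = 3.46 × 10^-2 M
pH = −log(3.46 × 10^-2) = 1.46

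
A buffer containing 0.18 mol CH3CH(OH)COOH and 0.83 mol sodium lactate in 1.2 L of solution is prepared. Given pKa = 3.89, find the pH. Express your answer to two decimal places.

pH = pKa + log([A⁻]/[HA]) = 3.89 + log(0.83/0.18)
pH = 3.89 + (+0.664) = 4.55

pH = 4.55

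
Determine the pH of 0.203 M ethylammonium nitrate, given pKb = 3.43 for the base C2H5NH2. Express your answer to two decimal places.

pH = 5.63

C2H5NH3+ is the conjugate acid of the weak base C2H5NH2.
Kb = 10^(−3.43) = 3.72 × 10^-4
Ka = Kw/Kb = 1.0×10^-14 / 3.72 × 10^-4 = 2.69 × 10^-11
Ka = [H+]²/(0.203 − [H+]) = 2.69 × 10^-11
Neglecting [H+] in the denominator: [H+] = √(2.69 × 10^-11 × 0.203) = 2.34 × 10^-6 M
pH = −log(2.34 × 10^-6) = 5.63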